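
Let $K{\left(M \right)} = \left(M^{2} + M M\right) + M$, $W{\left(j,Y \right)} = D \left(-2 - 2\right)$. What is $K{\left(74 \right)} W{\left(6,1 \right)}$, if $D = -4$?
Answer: $176416$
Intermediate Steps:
$W{\left(j,Y \right)} = 16$ ($W{\left(j,Y \right)} = - 4 \left(-2 - 2\right) = \left(-4\right) \left(-4\right) = 16$)
$K{\left(M \right)} = M + 2 M^{2}$ ($K{\left(M \right)} = \left(M^{2} + M^{2}\right) + M = 2 M^{2} + M = M + 2 M^{2}$)
$K{\left(74 \right)} W{\left(6,1 \right)} = 74 \left(1 + 2 \cdot 74\right) 16 = 74 \left(1 + 148\right) 16 = 74 \cdot 149 \cdot 16 = 11026 \cdot 16 = 176416$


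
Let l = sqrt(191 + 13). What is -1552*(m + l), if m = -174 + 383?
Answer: -324368 - 3104*sqrt(51) ≈ -3.4654e+5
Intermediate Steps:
l = 2*sqrt(51) (l = sqrt(204) = 2*sqrt(51) ≈ 14.283)
m = 209
-1552*(m + l) = -1552*(209 + 2*sqrt(51)) = -324368 - 3104*sqrt(51)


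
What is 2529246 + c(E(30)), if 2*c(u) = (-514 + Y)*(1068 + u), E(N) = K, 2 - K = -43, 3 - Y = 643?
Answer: 1887045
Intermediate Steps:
Y = -640 (Y = 3 - 1*643 = 3 - 643 = -640)
K = 45 (K = 2 - 1*(-43) = 2 + 43 = 45)
E(N) = 45
c(u) = -616236 - 577*u (c(u) = ((-514 - 640)*(1068 + u))/2 = (-1154*(1068 + u))/2 = (-1232472 - 1154*u)/2 = -616236 - 577*u)
2529246 + c(E(30)) = 2529246 + (-616236 - 577*45) = 2529246 + (-616236 - 25965) = 2529246 - 642201 = 1887045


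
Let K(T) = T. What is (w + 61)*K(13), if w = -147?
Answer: -1118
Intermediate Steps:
(w + 61)*K(13) = (-147 + 61)*13 = -86*13 = -1118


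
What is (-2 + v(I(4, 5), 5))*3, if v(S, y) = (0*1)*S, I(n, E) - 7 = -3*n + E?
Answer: -6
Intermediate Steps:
I(n, E) = 7 + E - 3*n (I(n, E) = 7 + (-3*n + E) = 7 + (E - 3*n) = 7 + E - 3*n)
v(S, y) = 0 (v(S, y) = 0*S = 0)
(-2 + v(I(4, 5), 5))*3 = (-2 + 0)*3 = -2*3 = -6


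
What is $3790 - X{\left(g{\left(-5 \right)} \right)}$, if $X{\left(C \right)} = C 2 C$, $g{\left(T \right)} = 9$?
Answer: $3628$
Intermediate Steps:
$X{\left(C \right)} = 2 C^{2}$ ($X{\left(C \right)} = 2 C C = 2 C^{2}$)
$3790 - X{\left(g{\left(-5 \right)} \right)} = 3790 - 2 \cdot 9^{2} = 3790 - 2 \cdot 81 = 3790 - 162 = 3628$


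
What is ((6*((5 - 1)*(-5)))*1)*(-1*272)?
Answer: 32640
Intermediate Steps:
((6*((5 - 1)*(-5)))*1)*(-1*272) = ((6*(4*(-5)))*1)*(-272) = ((6*(-20))*1)*(-272) = -120*1*(-272) = -120*(-272) = 32640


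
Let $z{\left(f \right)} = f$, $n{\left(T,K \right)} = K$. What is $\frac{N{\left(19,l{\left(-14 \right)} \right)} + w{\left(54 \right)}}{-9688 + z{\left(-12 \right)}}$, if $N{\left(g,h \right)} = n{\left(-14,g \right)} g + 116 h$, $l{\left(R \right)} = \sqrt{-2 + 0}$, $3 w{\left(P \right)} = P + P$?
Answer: $- \frac{397}{9700} - \frac{29 i \sqrt{2}}{2425} \approx -0.040928 - 0.016912 i$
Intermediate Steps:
$w{\left(P \right)} = \frac{2 P}{3}$ ($w{\left(P \right)} = \frac{P + P}{3} = \frac{2 P}{3}$)
$l{\left(R \right)} = i \sqrt{2}$ ($l{\left(R \right)} = \sqrt{-2} = i \sqrt{2}$)
$N{\left(g,h \right)} = g^{2} + 116 h$ ($N{\left(g,h \right)} = g g + 116 h = g^{2} + 116 h$)
$\frac{N{\left(19,l{\left(-14 \right)} \right)} + w{\left(54 \right)}}{-9688 + z{\left(-12 \right)}} = \frac{\left(19^{2} + 116 i \sqrt{2}\right) + \frac{2}{3} \cdot 54}{-9688 - 12} = \frac{\left(361 + 116 i \sqrt{2}\right) + 36}{-9700} = \left(397 + 116 i \sqrt{2}\right) \left(- \frac{1}{9700}\right) = - \frac{397}{9700} - \frac{29 i \sqrt{2}}{2425}$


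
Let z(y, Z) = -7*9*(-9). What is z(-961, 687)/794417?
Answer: 567/794417 ≈ 0.00071373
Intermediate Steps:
z(y, Z) = 567 (z(y, Z) = -63*(-9) = 567)
z(-961, 687)/794417 = 567/794417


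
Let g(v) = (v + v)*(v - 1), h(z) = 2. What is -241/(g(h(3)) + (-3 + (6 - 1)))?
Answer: -241/6 ≈ -40.167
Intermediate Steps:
g(v) = 2*v*(-1 + v) (g(v) = (2*v)*(-1 + v) = 2*v*(-1 + v))
-241/(g(h(3)) + (-3 + (6 - 1))) = -241/(2*2*(-1 + 2) + (-3 + (6 - 1))) = -241/(2*2*1 + (-3 + 5)) = -241/(4 + 2) = -241/6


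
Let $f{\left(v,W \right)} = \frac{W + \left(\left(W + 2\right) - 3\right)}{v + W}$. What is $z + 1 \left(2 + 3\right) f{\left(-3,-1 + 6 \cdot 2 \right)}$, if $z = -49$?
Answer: $- \frac{287}{8} \approx -35.875$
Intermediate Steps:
$f{\left(v,W \right)} = \frac{-1 + 2 W}{W + v}$ ($f{\left(v,W \right)} = \frac{W + \left(\left(2 + W\right) - 3\right)}{W + v} = \frac{W + \left(-1 + W\right)}{W + v} = \frac{-1 + 2 W}{W + v}$)
$z + 1 \left(2 + 3\right) f{\left(-3,-1 + 6 \cdot 2 \right)} = -49 + 1 \left(2 + 3\right) \frac{-1 + 2 \left(-1 + 6 \cdot 2\right)}{\left(-1 + 6 \cdot 2\right) - 3} = -49 + 1 \cdot 5 \frac{-1 + 2 \left(-1 + 12\right)}{\left(-1 + 12\right) - 3} = -49 + 5 \frac{-1 + 2 \cdot 11}{11 - 3} = -49 + 5 \frac{-1 + 22}{8} = -49 + 5 \cdot \frac{1}{8} \cdot 21 = -49 + 5 \cdot \frac{21}{8} = -49 + \frac{105}{8} = - \frac{287}{8}$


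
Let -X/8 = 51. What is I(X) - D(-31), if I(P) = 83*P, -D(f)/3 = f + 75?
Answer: -33732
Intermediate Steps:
D(f) = -225 - 3*f (D(f) = -3*(f + 75) = -3*(75 + f) = -225 - 3*f)
X = -408 (X = -8*51 = -408)
I(X) - D(-31) = 83*(-408) - (-225 - 3*(-31)) = -33864 - (-225 + 93) = -33864 - 1*(-132) = -33864 + 132 = -33732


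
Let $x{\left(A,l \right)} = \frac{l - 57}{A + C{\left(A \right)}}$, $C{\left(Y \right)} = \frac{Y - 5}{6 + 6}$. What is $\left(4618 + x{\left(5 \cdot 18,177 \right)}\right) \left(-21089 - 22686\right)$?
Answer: $- \frac{47114244550}{233} \approx -2.0221 \cdot 10^{8}$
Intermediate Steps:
$C{\left(Y \right)} = - \frac{5}{12} + \frac{Y}{12}$ ($C{\left(Y \right)} = \frac{-5 + Y}{12} = \left(-5 + Y\right) \frac{1}{12} = - \frac{5}{12} + \frac{Y}{12}$)
$x{\left(A,l \right)} = \frac{-57 + l}{- \frac{5}{12} + \frac{13 A}{12}}$ ($x{\left(A,l \right)} = \frac{l - 57}{A + \left(- \frac{5}{12} + \frac{A}{12}\right)} = \frac{-57 + l}{- \frac{5}{12} + \frac{13 A}{12}}$)
$\left(4618 + x{\left(5 \cdot 18,177 \right)}\right) \left(-21089 - 22686\right) = \left(4618 + \frac{12 \left(-57 + 177\right)}{-5 + 13 \cdot 5 \cdot 18}\right) \left(-21089 - 22686\right) = \left(4618 + 12 \frac{1}{-5 + 13 \cdot 90} \cdot 120\right) \left(-43775\right) = \left(4618 + 12 \frac{1}{-5 + 1170} \cdot 120\right) \left(-43775\right) = \left(4618 + 12 \cdot \frac{1}{1165} \cdot 120\right) \left(-43775\right) = \left(4618 + \frac{288}{233}\right) \left(-43775\right) = \frac{1076282}{233} \left(-43775\right) = - \frac{47114244550}{233}$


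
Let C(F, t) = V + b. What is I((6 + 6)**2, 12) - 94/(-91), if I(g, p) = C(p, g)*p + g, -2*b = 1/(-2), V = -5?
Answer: 8011/91 ≈ 88.033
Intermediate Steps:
b = 1/4 (b = -1/2/(-2) = -1/2*(-1/2) = 1/4 ≈ 0.25000)
C(F, t) = -19/4 (C(F, t) = -5 + 1/4 = -19/4)
I(g, p) = g - 19*p/4 (I(g, p) = -19*p/4 + g = g - 19*p/4)
I((6 + 6)**2, 12) - 94/(-91) = ((6 + 6)**2 - 19/4*12) - 94/(-91) = (12**2 - 57) - 94*(-1/91) = (144 - 57) + 94/91 = 87 + 94/91 = 8011/91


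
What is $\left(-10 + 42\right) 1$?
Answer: $32$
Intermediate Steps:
$\left(-10 + 42\right) 1 = 32 \cdot 1 = 32$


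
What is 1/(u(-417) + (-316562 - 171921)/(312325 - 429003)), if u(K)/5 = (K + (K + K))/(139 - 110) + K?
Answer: -3383662/7770590153 ≈ -0.00043544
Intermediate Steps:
u(K) = 160*K/29 (u(K) = 5*((K + (K + K))/(139 - 110) + K) = 5*((K + 2*K)/29 + K) = 5*((3*K)*(1/29) + K) = 5*(3*K/29 + K) = 5*(32*K/29) = 160*K/29)
1/(u(-417) + (-316562 - 171921)/(312325 - 429003)) = 1/((160/29)*(-417) + (-316562 - 171921)/(312325 - 429003)) = 1/(-66720/29 - 488483/(-116678)) = 1/(-66720/29 - 488483*(-1/116678)) = 1/(-66720/29 + 488483/116678) = 1/(-7770590153/3383662) = -3383662/7770590153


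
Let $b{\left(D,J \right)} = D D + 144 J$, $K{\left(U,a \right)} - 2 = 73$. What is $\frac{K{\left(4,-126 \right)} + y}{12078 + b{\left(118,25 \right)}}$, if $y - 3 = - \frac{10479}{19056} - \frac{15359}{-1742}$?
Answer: $\frac{477279957}{163775788384} \approx 0.0029142$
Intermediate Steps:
$y = \frac{62335557}{5532592}$ ($y = 3 - \left(- \frac{15359}{1742} + \frac{3493}{6352}\right) = 3 - - \frac{45737781}{5532592} = 3 + \left(- \frac{3493}{6352} + \frac{15359}{1742}\right) = 3 + \frac{45737781}{5532592} = \frac{62335557}{5532592} \approx 11.267$)
$K{\left(U,a \right)} = 75$ ($K{\left(U,a \right)} = 2 + 73 = 75$)
$b{\left(D,J \right)} = D^{2} + 144 J$
$\frac{K{\left(4,-126 \right)} + y}{12078 + b{\left(118,25 \right)}} = \frac{75 + \frac{62335557}{5532592}}{12078 + \left(118^{2} + 144 \cdot 25\right)} = \frac{477279957}{5532592 \left(12078 + \left(13924 + 3600\right)\right)} = \frac{477279957}{5532592 \left(12078 + 17524\right)} = \frac{477279957}{5532592 \cdot 29602} = \frac{477279957}{5532592} \cdot \frac{1}{29602} = \frac{477279957}{163775788384}$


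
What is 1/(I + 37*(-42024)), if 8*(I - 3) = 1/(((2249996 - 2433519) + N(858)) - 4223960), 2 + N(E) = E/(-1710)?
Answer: -10049066944/15625143455221725 ≈ -6.4313e-7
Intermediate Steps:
N(E) = -2 - E/1710 (N(E) = -2 + E/(-1710) = -2 + E*(-1/1710) = -2 - E/1710)
I = 30147200547/10049066944 (I = 3 + 1/(8*(((2249996 - 2433519) + (-2 - 1/1710*858)) - 4223960)) = 3 + 1/(8*((-183523 + (-2 - 143/285)) - 4223960)) = 3 + 1/(8*((-183523 - 713/285) - 4223960)) = 3 + 1/(8*(-52304768/285 - 4223960)) = 3 + 1/(8*(-1256133368/285)) = 3 + (⅛)*(-285/1256133368) = 3 - 285/10049066944 = 30147200547/10049066944 ≈ 3.0000)
1/(I + 37*(-42024)) = 1/(30147200547/10049066944 + 37*(-42024)) = 1/(30147200547/10049066944 - 1554888) = 1/(-15625143455221725/10049066944) = -10049066944/15625143455221725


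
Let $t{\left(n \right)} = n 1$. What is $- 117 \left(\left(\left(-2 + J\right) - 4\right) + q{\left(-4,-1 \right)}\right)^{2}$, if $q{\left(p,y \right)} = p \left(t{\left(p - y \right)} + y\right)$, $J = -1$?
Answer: $-9477$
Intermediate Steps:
$t{\left(n \right)} = n$
$q{\left(p,y \right)} = p^{2}$ ($q{\left(p,y \right)} = p \left(\left(p - y\right) + y\right) = p p = p^{2}$)
$- 117 \left(\left(\left(-2 + J\right) - 4\right) + q{\left(-4,-1 \right)}\right)^{2} = - 117 \left(\left(\left(-2 - 1\right) - 4\right) + \left(-4\right)^{2}\right)^{2} = - 117 \left(\left(-3 - 4\right) + 16\right)^{2} = - 117 \left(-7 + 16\right)^{2} = - 117 \cdot 9^{2} = \left(-117\right) 81 = -9477$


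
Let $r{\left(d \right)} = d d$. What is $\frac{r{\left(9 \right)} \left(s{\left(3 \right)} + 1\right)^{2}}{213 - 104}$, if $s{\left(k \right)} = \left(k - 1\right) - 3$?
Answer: $0$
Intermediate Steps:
$r{\left(d \right)} = d^{2}$
$s{\left(k \right)} = -4 + k$ ($s{\left(k \right)} = \left(-1 + k\right) - 3 = -4 + k$)
$\frac{r{\left(9 \right)} \left(s{\left(3 \right)} + 1\right)^{2}}{213 - 104} = \frac{9^{2} \left(\left(-4 + 3\right) + 1\right)^{2}}{213 - 104} = \frac{81 \left(-1 + 1\right)^{2}}{109} = 81 \cdot 0^{2} \cdot \frac{1}{109} = 81 \cdot 0 \cdot \frac{1}{109} = 0 \cdot \frac{1}{109} = 0$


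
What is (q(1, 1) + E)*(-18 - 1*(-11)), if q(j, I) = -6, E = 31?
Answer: -175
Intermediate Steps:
(q(1, 1) + E)*(-18 - 1*(-11)) = (-6 + 31)*(-18 - 1*(-11)) = 25*(-18 + 11) = 25*(-7) = -175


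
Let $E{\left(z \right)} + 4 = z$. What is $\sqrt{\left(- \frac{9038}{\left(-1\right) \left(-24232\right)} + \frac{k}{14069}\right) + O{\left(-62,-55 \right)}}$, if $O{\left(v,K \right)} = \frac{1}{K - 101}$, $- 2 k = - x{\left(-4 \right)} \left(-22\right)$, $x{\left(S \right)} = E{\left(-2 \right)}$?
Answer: $\frac{i \sqrt{202452115758906}}{23244546} \approx 0.61213 i$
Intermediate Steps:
$E{\left(z \right)} = -4 + z$
$x{\left(S \right)} = -6$ ($x{\left(S \right)} = -4 - 2 = -6$)
$k = 66$ ($k = - \frac{\left(-1\right) \left(-6\right) \left(-22\right)}{2} = - \frac{6 \left(-22\right)}{2} = \left(- \frac{1}{2}\right) \left(-132\right) = 66$)
$O{\left(v,K \right)} = \frac{1}{-101 + K}$
$\sqrt{\left(- \frac{9038}{\left(-1\right) \left(-24232\right)} + \frac{k}{14069}\right) + O{\left(-62,-55 \right)}} = \sqrt{\left(- \frac{9038}{\left(-1\right) \left(-24232\right)} + \frac{66}{14069}\right) + \frac{1}{-101 - 55}} = \sqrt{\left(- \frac{9038}{24232} + 66 \cdot \frac{1}{14069}\right) + \frac{1}{-156}} = \sqrt{\left(\left(-9038\right) \frac{1}{24232} + \frac{6}{1279}\right) - \frac{1}{156}} = \sqrt{\left(- \frac{4519}{12116} + \frac{6}{1279}\right) - \frac{1}{156}} = \sqrt{- \frac{5707105}{15496364} - \frac{1}{156}} = \sqrt{- \frac{8709661}{23244546}} = \frac{i \sqrt{202452115758906}}{23244546}$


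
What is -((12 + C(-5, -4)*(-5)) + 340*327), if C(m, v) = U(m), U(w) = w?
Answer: -111217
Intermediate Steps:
C(m, v) = m
-((12 + C(-5, -4)*(-5)) + 340*327) = -((12 - 5*(-5)) + 340*327) = -((12 + 25) + 111180) = -(37 + 111180) = -1*111217 = -111217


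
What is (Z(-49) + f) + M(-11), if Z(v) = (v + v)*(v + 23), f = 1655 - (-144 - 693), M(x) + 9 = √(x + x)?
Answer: 5031 + I*√22 ≈ 5031.0 + 4.6904*I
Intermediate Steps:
M(x) = -9 + √2*√x (M(x) = -9 + √(x + x) = -9 + √(2*x) = -9 + √2*√x)
f = 2492 (f = 1655 - 1*(-837) = 1655 + 837 = 2492)
Z(v) = 2*v*(23 + v) (Z(v) = (2*v)*(23 + v) = 2*v*(23 + v))
(Z(-49) + f) + M(-11) = (2*(-49)*(23 - 49) + 2492) + (-9 + √2*√(-11)) = (2*(-49)*(-26) + 2492) + (-9 + √2*(I*√11)) = (2548 + 2492) + (-9 + I*√22) = 5040 + (-9 + I*√22) = 5031 + I*√22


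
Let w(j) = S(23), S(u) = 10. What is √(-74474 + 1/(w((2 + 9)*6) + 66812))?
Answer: I*√332539791719394/66822 ≈ 272.9*I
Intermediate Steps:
w(j) = 10
√(-74474 + 1/(w((2 + 9)*6) + 66812)) = √(-74474 + 1/(10 + 66812)) = √(-74474 + 1/66822) = √(-4976501627/66822) = I*√332539791719394/66822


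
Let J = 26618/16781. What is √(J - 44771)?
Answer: I*√12607154719273/16781 ≈ 211.59*I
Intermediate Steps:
J = 26618/16781 (J = 26618*(1/16781) = 26618/16781 ≈ 1.5862)
√(J - 44771) = √(26618/16781 - 44771) = √(-751275533/16781) = I*√12607154719273/16781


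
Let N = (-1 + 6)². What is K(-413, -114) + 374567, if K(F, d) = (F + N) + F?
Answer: 373766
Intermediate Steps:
N = 25 (N = 5² = 25)
K(F, d) = 25 + 2*F (K(F, d) = (F + 25) + F = (25 + F) + F = 25 + 2*F)
K(-413, -114) + 374567 = (25 + 2*(-413)) + 374567 = (25 - 826) + 374567 = -801 + 374567 = 373766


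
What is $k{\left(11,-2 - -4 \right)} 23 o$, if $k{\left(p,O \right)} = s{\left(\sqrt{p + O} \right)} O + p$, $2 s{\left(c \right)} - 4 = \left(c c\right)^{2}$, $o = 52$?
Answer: $220064$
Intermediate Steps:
$s{\left(c \right)} = 2 + \frac{c^{4}}{2}$ ($s{\left(c \right)} = 2 + \frac{\left(c c\right)^{2}}{2} = 2 + \frac{\left(c^{2}\right)^{2}}{2} = 2 + \frac{c^{4}}{2}$)
$k{\left(p,O \right)} = p + O \left(2 + \frac{\left(O + p\right)^{2}}{2}\right)$ ($k{\left(p,O \right)} = \left(2 + \frac{\left(\sqrt{p + O}\right)^{4}}{2}\right) O + p = \left(2 + \frac{\left(\sqrt{O + p}\right)^{4}}{2}\right) O + p = \left(2 + \frac{\left(O + p\right)^{2}}{2}\right) O + p = O \left(2 + \frac{\left(O + p\right)^{2}}{2}\right) + p = p + O \left(2 + \frac{\left(O + p\right)^{2}}{2}\right)$)
$k{\left(11,-2 - -4 \right)} 23 o = \left(11 + \frac{\left(-2 - -4\right) \left(4 + \left(\left(-2 - -4\right) + 11\right)^{2}\right)}{2}\right) 23 \cdot 52 = \left(11 + \frac{\left(-2 + 4\right) \left(4 + \left(\left(-2 + 4\right) + 11\right)^{2}\right)}{2}\right) 23 \cdot 52 = \left(11 + \frac{1}{2} \cdot 2 \left(4 + \left(2 + 11\right)^{2}\right)\right) 23 \cdot 52 = \left(11 + \frac{1}{2} \cdot 2 \left(4 + 13^{2}\right)\right) 23 \cdot 52 = \left(11 + \frac{1}{2} \cdot 2 \left(4 + 169\right)\right) 23 \cdot 52 = \left(11 + \frac{1}{2} \cdot 2 \cdot 173\right) 23 \cdot 52 = \left(11 + 173\right) 23 \cdot 52 = 184 \cdot 23 \cdot 52 = 4232 \cdot 52 = 220064$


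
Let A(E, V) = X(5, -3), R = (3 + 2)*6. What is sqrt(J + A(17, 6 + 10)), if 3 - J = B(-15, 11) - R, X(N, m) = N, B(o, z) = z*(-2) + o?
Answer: 5*sqrt(3) ≈ 8.6602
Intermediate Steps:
B(o, z) = o - 2*z (B(o, z) = -2*z + o = o - 2*z)
R = 30 (R = 5*6 = 30)
J = 70 (J = 3 - ((-15 - 2*11) - 1*30) = 3 - ((-15 - 22) - 30) = 3 - (-37 - 30) = 3 - 1*(-67) = 3 + 67 = 70)
A(E, V) = 5
sqrt(J + A(17, 6 + 10)) = sqrt(70 + 5) = sqrt(75) = 5*sqrt(3)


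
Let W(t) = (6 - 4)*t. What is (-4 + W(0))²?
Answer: 16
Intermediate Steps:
W(t) = 2*t
(-4 + W(0))² = (-4 + 2*0)² = (-4 + 0)² = (-4)² = 16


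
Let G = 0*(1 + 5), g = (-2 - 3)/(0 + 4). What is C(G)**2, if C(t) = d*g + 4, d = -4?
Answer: 81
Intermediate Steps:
g = -5/4 ≈ -1.2500
G = 0 (G = 0*6 = 0)
C(t) = 9 (C(t) = -4*(-5/4) + 4 = 5 + 4 = 9)
C(G)**2 = 9**2 = 81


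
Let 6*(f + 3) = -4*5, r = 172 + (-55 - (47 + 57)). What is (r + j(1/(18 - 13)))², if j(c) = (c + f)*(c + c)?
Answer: 625681/5625 ≈ 111.23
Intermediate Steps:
r = 13 (r = 172 + (-55 - 1*104) = 172 + (-55 - 104) = 172 - 159 = 13)
f = -19/3 (f = -3 + (-4*5)/6 = -3 + (⅙)*(-20) = -3 - 10/3 = -19/3 ≈ -6.3333)
j(c) = 2*c*(-19/3 + c) (j(c) = (c - 19/3)*(c + c) = (-19/3 + c)*(2*c) = 2*c*(-19/3 + c))
(r + j(1/(18 - 13)))² = (13 + 2*(-19 + 3/(18 - 13))/(3*(18 - 13)))² = (13 + (⅔)*(-19 + 3/5)/5)² = (13 + (⅔)*(⅕)*(-19 + 3*(⅕)))² = (13 + (⅔)*(⅕)*(-19 + ⅗))² = (13 + (⅔)*(⅕)*(-92/5))² = (13 - 184/75)² = (791/75)² = 625681/5625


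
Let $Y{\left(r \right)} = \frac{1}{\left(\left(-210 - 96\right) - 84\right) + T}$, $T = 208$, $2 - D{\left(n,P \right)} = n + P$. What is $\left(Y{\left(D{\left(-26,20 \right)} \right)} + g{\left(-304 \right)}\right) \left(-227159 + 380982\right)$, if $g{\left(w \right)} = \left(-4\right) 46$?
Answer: $- \frac{5151378447}{182} \approx -2.8304 \cdot 10^{7}$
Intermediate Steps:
$D{\left(n,P \right)} = 2 - P - n$ ($D{\left(n,P \right)} = 2 - \left(n + P\right) = 2 - \left(P + n\right) = 2 - P - n$)
$Y{\left(r \right)} = - \frac{1}{182}$ ($Y{\left(r \right)} = \frac{1}{\left(\left(-210 - 96\right) - 84\right) + 208} = \frac{1}{\left(-306 - 84\right) + 208} = \frac{1}{-390 + 208} = \frac{1}{-182} = - \frac{1}{182}$)
$g{\left(w \right)} = -184$
$\left(Y{\left(D{\left(-26,20 \right)} \right)} + g{\left(-304 \right)}\right) \left(-227159 + 380982\right) = \left(- \frac{1}{182} - 184\right) \left(-227159 + 380982\right) = \left(- \frac{33489}{182}\right) 153823 = - \frac{5151378447}{182}$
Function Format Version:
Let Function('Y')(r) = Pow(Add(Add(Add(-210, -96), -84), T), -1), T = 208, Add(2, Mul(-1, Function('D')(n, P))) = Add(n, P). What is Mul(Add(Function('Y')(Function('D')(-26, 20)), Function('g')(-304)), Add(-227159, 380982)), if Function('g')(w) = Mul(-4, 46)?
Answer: Rational(-5151378447, 182) ≈ -2.8304e+7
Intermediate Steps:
Function('D')(n, P) = Add(2, Mul(-1, P), Mul(-1, n)) (Function('D')(n, P) = Add(2, Mul(-1, Add(n, P))) = Add(2, Mul(-1, Add(P, n))) = Add(2, Add(Mul(-1, P), Mul(-1, n))) = Add(2, Mul(-1, P), Mul(-1, n)))
Function('Y')(r) = Rational(-1, 182) (Function('Y')(r) = Pow(Add(Add(Add(-210, -96), -84), 208), -1) = Pow(Add(Add(-306, -84), 208), -1) = Pow(Add(-390, 208), -1) = Pow(-182, -1) = Rational(-1, 182))
Function('g')(w) = -184
Mul(Add(Function('Y')(Function('D')(-26, 20)), Function('g')(-304)), Add(-227159, 380982)) = Mul(Add(Rational(-1, 182), -184), Add(-227159, 380982)) = Mul(Rational(-33489, 182), 153823) = Rational(-5151378447, 182)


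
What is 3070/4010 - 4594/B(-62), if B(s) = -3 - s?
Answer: -1824081/23659 ≈ -77.099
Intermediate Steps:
3070/4010 - 4594/B(-62) = 3070/4010 - 4594/(-3 - 1*(-62)) = 3070*(1/4010) - 4594/(-3 + 62) = 307/401 - 4594/59 = -1824081/23659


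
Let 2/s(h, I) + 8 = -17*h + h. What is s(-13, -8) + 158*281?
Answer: 4439801/100 ≈ 44398.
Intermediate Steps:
s(h, I) = 2/(-8 - 16*h) (s(h, I) = 2/(-8 + (-17*h + h)) = 2/(-8 - 16*h))
s(-13, -8) + 158*281 = -1/(4 + 8*(-13)) + 158*281 = -1/(4 - 104) + 44398 = -1/(-100) + 44398 = -1*(-1/100) + 44398 = 1/100 + 44398 = 4439801/100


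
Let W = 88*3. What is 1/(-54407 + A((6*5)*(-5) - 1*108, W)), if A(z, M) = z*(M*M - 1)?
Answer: -1/18035717 ≈ -5.5446e-8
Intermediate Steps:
W = 264
A(z, M) = z*(-1 + M**2) (A(z, M) = z*(M**2 - 1) = z*(-1 + M**2))
1/(-54407 + A((6*5)*(-5) - 1*108, W)) = 1/(-54407 + ((6*5)*(-5) - 1*108)*(-1 + 264**2)) = 1/(-54407 + (30*(-5) - 108)*(-1 + 69696)) = 1/(-54407 + (-150 - 108)*69695) = 1/(-54407 - 258*69695) = 1/(-54407 - 17981310) = 1/(-18035717) = -1/18035717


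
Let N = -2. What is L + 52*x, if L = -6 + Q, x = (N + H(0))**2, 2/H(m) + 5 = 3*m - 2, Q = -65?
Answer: 9833/49 ≈ 200.67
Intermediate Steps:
H(m) = 2/(-7 + 3*m) (H(m) = 2/(-5 + (3*m - 2)) = 2/(-5 + (-2 + 3*m)) = 2/(-7 + 3*m))
x = 256/49 (x = (-2 + 2/(-7 + 3*0))**2 = (-2 + 2/(-7 + 0))**2 = (-2 + 2/(-7))**2 = (-2 + 2*(-1/7))**2 = (-2 - 2/7)**2 = (-16/7)**2 = 256/49 ≈ 5.2245)
L = -71 (L = -6 - 65 = -71)
L + 52*x = -71 + 52*(256/49) = -71 + 13312/49 = 9833/49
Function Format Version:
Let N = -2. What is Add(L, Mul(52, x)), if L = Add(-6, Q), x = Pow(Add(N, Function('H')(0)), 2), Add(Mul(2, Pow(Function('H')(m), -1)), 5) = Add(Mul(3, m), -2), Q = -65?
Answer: Rational(9833, 49) ≈ 200.67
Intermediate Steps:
Function('H')(m) = Mul(2, Pow(Add(-7, Mul(3, m)), -1)) (Function('H')(m) = Mul(2, Pow(Add(-5, Add(Mul(3, m), -2)), -1)) = Mul(2, Pow(Add(-5, Add(-2, Mul(3, m))), -1)) = Mul(2, Pow(Add(-7, Mul(3, m)), -1)))
x = Rational(256, 49) (x = Pow(Add(-2, Mul(2, Pow(Add(-7, Mul(3, 0)), -1))), 2) = Pow(Add(-2, Mul(2, Pow(Add(-7, 0), -1))), 2) = Pow(Add(-2, Mul(2, Pow(-7, -1))), 2) = Pow(Add(-2, Mul(2, Rational(-1, 7))), 2) = Pow(Add(-2, Rational(-2, 7)), 2) = Pow(Rational(-16, 7), 2) = Rational(256, 49) ≈ 5.2245)
L = -71 (L = Add(-6, -65) = -71)
Add(L, Mul(52, x)) = Add(-71, Mul(52, Rational(256, 49))) = Add(-71, Rational(13312, 49)) = Rational(9833, 49)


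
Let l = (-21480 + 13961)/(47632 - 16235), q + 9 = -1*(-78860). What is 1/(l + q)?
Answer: 31397/2475677328 ≈ 1.2682e-5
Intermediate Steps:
q = 78851 (q = -9 - 1*(-78860) = -9 + 78860 = 78851)
l = -7519/31397 ≈ -0.23948
1/(l + q) = 1/(-7519/31397 + 78851) = 1/(2475677328/31397) = 31397/2475677328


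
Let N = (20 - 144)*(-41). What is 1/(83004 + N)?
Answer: 1/88088 ≈ 1.1352e-5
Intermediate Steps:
N = 5084 (N = -124*(-41) = 5084)
1/(83004 + N) = 1/(83004 + 5084) = 1/88088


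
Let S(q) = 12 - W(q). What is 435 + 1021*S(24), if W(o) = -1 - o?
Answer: 38212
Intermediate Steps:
S(q) = 13 + q (S(q) = 12 - (-1 - q) = 12 + (1 + q) = 13 + q)
435 + 1021*S(24) = 435 + 1021*(13 + 24) = 435 + 1021*37 = 435 + 37777 = 38212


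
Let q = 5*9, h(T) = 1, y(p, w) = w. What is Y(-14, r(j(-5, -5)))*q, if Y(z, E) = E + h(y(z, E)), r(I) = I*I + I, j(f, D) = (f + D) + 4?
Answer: 1395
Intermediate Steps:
j(f, D) = 4 + D + f (j(f, D) = (D + f) + 4 = 4 + D + f)
r(I) = I + I² (r(I) = I² + I = I + I²)
q = 45
Y(z, E) = 1 + E (Y(z, E) = E + 1 = 1 + E)
Y(-14, r(j(-5, -5)))*q = (1 + (4 - 5 - 5)*(1 + (4 - 5 - 5)))*45 = (1 - 6*(1 - 6))*45 = (1 - 6*(-5))*45 = (1 + 30)*45 = 31*45 = 1395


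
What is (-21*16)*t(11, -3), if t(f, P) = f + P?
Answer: -2688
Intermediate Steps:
t(f, P) = P + f
(-21*16)*t(11, -3) = (-21*16)*(-3 + 11) = -336*8 = -2688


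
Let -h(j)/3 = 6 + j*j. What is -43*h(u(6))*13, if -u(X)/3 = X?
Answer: 553410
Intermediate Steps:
u(X) = -3*X
h(j) = -18 - 3*j² (h(j) = -3*(6 + j*j) = -3*(6 + j²) = -18 - 3*j²)
-43*h(u(6))*13 = -43*(-18 - 3*(-3*6)²)*13 = -43*(-18 - 3*(-18)²)*13 = -43*(-18 - 3*324)*13 = -43*(-18 - 972)*13 = -43*(-990)*13 = 42570*13 = 553410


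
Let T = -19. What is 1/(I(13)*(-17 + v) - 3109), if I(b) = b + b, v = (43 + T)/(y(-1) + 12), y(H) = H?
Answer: -11/38437 ≈ -0.00028618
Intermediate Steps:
v = 24/11 (v = (43 - 19)/(-1 + 12) = 24/11 ≈ 2.1818)
I(b) = 2*b
1/(I(13)*(-17 + v) - 3109) = 1/((2*13)*(-17 + 24/11) - 3109) = 1/(26*(-163/11) - 3109) = 1/(-4238/11 - 3109) = 1/(-38437/11) = -11/38437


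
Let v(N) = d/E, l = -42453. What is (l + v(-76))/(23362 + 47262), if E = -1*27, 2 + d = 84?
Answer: -1146313/1906848 ≈ -0.60116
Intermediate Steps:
d = 82 (d = -2 + 84 = 82)
E = -27
v(N) = -82/27 (v(N) = 82/(-27) = 82*(-1/27) = -82/27)
(l + v(-76))/(23362 + 47262) = (-42453 - 82/27)/(23362 + 47262) = -1146313/27/70624 = -1146313/27*1/70624 = -1146313/1906848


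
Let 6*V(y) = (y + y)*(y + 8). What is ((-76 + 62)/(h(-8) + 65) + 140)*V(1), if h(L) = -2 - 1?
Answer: 12999/31 ≈ 419.32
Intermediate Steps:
h(L) = -3
V(y) = y*(8 + y)/3 (V(y) = ((y + y)*(y + 8))/6 = ((2*y)*(8 + y))/6 = (2*y*(8 + y))/6 = y*(8 + y)/3)
((-76 + 62)/(h(-8) + 65) + 140)*V(1) = ((-76 + 62)/(-3 + 65) + 140)*((⅓)*1*(8 + 1)) = (-14/62 + 140)*((⅓)*1*9) = (-14*1/62 + 140)*3 = (-7/31 + 140)*3 = (4333/31)*3 = 12999/31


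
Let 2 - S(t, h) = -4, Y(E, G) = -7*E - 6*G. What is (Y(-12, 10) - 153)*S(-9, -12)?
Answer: -774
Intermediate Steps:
S(t, h) = 6 (S(t, h) = 2 - 1*(-4) = 2 + 4 = 6)
(Y(-12, 10) - 153)*S(-9, -12) = ((-7*(-12) - 6*10) - 153)*6 = ((84 - 60) - 153)*6 = (24 - 153)*6 = -129*6 = -774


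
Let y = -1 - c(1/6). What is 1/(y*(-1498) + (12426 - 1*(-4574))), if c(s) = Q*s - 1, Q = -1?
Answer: 3/50251 ≈ 5.9700e-5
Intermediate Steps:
c(s) = -1 - s (c(s) = -s - 1 = -1 - s)
y = 1/6 (y = -1 - (-1 - 1/6) = -1 - 1*(-7/6) = -1 + 7/6 = 1/6 ≈ 0.16667)
1/(y*(-1498) + (12426 - 1*(-4574))) = 1/((1/6)*(-1498) + (12426 - 1*(-4574))) = 1/(-749/3 + (12426 + 4574)) = 1/(-749/3 + 17000) = 1/(50251/3) = 3/50251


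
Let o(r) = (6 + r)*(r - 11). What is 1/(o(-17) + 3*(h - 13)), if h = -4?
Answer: 1/257 ≈ 0.0038911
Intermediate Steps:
o(r) = (-11 + r)*(6 + r) (o(r) = (6 + r)*(-11 + r) = (-11 + r)*(6 + r))
1/(o(-17) + 3*(h - 13)) = 1/((-66 + (-17)**2 - 5*(-17)) + 3*(-4 - 13)) = 1/((-66 + 289 + 85) + 3*(-17)) = 1/(308 - 51) = 1/257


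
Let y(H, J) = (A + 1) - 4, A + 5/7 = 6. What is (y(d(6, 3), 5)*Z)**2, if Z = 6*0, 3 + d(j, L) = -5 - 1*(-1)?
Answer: 0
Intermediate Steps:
A = 37/7 (A = -5/7 + 6 = 37/7 ≈ 5.2857)
d(j, L) = -7 (d(j, L) = -3 + (-5 - 1*(-1)) = -3 + (-5 + 1) = -3 - 4 = -7)
y(H, J) = 16/7 (y(H, J) = (37/7 + 1) - 4 = 44/7 - 4 = 16/7)
Z = 0
(y(d(6, 3), 5)*Z)**2 = ((16/7)*0)**2 = 0**2 = 0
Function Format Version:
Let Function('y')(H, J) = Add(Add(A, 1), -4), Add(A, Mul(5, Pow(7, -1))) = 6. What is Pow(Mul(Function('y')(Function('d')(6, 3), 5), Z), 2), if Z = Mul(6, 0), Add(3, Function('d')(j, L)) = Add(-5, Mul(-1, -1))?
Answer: 0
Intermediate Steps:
A = Rational(37, 7) (A = Add(Rational(-5, 7), 6) = Rational(37, 7) ≈ 5.2857)
Function('d')(j, L) = -7 (Function('d')(j, L) = Add(-3, Add(-5, Mul(-1, -1))) = Add(-3, Add(-5, 1)) = Add(-3, -4) = -7)
Function('y')(H, J) = Rational(16, 7) (Function('y')(H, J) = Add(Add(Rational(37, 7), 1), -4) = Add(Rational(44, 7), -4) = Rational(16, 7))
Z = 0
Pow(Mul(Function('y')(Function('d')(6, 3), 5), Z), 2) = Pow(Mul(Rational(16, 7), 0), 2) = Pow(0, 2) = 0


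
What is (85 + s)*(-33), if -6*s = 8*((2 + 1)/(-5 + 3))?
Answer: -2871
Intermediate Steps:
s = 2 (s = -4*(2 + 1)/(-5 + 3)/3 = -4*3/(-2)/3 = -4*3*(-½)/3 = -4*(-3)/(3*2) = -⅙*(-12) = 2)
(85 + s)*(-33) = (85 + 2)*(-33) = 87*(-33) = -2871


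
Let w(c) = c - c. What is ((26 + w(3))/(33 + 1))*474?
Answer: 6162/17 ≈ 362.47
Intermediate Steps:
w(c) = 0
((26 + w(3))/(33 + 1))*474 = ((26 + 0)/(33 + 1))*474 = (26/34)*474 = (26*(1/34))*474 = (13/17)*474 = 6162/17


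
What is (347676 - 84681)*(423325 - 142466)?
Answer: 73864512705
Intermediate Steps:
(347676 - 84681)*(423325 - 142466) = 262995*280859 = 73864512705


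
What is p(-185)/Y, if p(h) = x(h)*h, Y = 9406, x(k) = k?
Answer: 34225/9406 ≈ 3.6386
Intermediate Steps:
p(h) = h**2 (p(h) = h*h = h**2)
p(-185)/Y = (-185)**2/9406 = 34225*(1/9406) = 34225/9406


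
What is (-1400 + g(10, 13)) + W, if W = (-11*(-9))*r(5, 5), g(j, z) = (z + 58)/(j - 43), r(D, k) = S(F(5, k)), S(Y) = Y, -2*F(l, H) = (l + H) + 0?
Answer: -62606/33 ≈ -1897.2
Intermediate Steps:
F(l, H) = -H/2 - l/2 (F(l, H) = -((l + H) + 0)/2 = -((H + l) + 0)/2 = -(H + l)/2 = -H/2 - l/2)
r(D, k) = -5/2 - k/2 (r(D, k) = -k/2 - ½*5 = -k/2 - 5/2 = -5/2 - k/2)
g(j, z) = (58 + z)/(-43 + j)
W = -495 (W = (-11*(-9))*(-5/2 - ½*5) = 99*(-5/2 - 5/2) = 99*(-5) = -495)
(-1400 + g(10, 13)) + W = (-1400 + (58 + 13)/(-43 + 10)) - 495 = (-1400 + 71/(-33)) - 495 = (-1400 - 1/33*71) - 495 = (-1400 - 71/33) - 495 = -46271/33 - 495 = -62606/33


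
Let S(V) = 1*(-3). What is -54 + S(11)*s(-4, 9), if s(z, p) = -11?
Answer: -21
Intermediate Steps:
S(V) = -3
-54 + S(11)*s(-4, 9) = -54 - 3*(-11) = -54 + 33 = -21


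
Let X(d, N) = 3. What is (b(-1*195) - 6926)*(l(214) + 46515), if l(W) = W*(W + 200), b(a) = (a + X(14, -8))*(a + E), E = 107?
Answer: 1347056670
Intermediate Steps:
b(a) = (3 + a)*(107 + a) (b(a) = (a + 3)*(a + 107) = (3 + a)*(107 + a))
l(W) = W*(200 + W)
(b(-1*195) - 6926)*(l(214) + 46515) = ((321 + (-1*195)² + 110*(-1*195)) - 6926)*(214*(200 + 214) + 46515) = ((321 + (-195)² + 110*(-195)) - 6926)*(214*414 + 46515) = ((321 + 38025 - 21450) - 6926)*(88596 + 46515) = (16896 - 6926)*135111 = 9970*135111 = 1347056670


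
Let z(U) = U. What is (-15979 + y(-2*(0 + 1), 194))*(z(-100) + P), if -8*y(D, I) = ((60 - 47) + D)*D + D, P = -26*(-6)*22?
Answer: -53232032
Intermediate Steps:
P = 3432 (P = 156*22 = 3432)
y(D, I) = -D/8 - D*(13 + D)/8 (y(D, I) = -(((60 - 47) + D)*D + D)/8 = -((13 + D)*D + D)/8 = -(D*(13 + D) + D)/8 = -(D + D*(13 + D))/8 = -D/8 - D*(13 + D)/8)
(-15979 + y(-2*(0 + 1), 194))*(z(-100) + P) = (-15979 - (-2*(0 + 1))*(14 - 2*(0 + 1))/8)*(-100 + 3432) = (-15979 - (-2*1)*(14 - 2*1)/8)*3332 = (-15979 - ⅛*(-2)*(14 - 2))*3332 = (-15979 - ⅛*(-2)*12)*3332 = (-15979 + 3)*3332 = -15976*3332 = -53232032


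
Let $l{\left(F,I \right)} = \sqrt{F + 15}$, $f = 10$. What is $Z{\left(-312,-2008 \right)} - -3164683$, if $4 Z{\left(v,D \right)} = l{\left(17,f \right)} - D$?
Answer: $3165185 + \sqrt{2} \approx 3.1652 \cdot 10^{6}$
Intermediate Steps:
$l{\left(F,I \right)} = \sqrt{15 + F}$
$Z{\left(v,D \right)} = \sqrt{2} - \frac{D}{4}$ ($Z{\left(v,D \right)} = \frac{\sqrt{15 + 17} - D}{4} = \frac{\sqrt{32} - D}{4} = \frac{4 \sqrt{2} - D}{4} = \frac{- D + 4 \sqrt{2}}{4} = \sqrt{2} - \frac{D}{4}$)
$Z{\left(-312,-2008 \right)} - -3164683 = \left(\sqrt{2} - -502\right) - -3164683 = \left(\sqrt{2} + 502\right) + 3164683 = \left(502 + \sqrt{2}\right) + 3164683 = 3165185 + \sqrt{2}$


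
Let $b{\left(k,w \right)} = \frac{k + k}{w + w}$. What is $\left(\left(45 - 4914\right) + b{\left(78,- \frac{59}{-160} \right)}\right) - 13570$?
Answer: $- \frac{1075421}{59} \approx -18227.0$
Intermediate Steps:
$b{\left(k,w \right)} = \frac{k}{w}$ ($b{\left(k,w \right)} = \frac{2 k}{2 w} = 2 k \frac{1}{2 w} = \frac{k}{w}$)
$\left(\left(45 - 4914\right) + b{\left(78,- \frac{59}{-160} \right)}\right) - 13570 = \left(\left(45 - 4914\right) + \frac{78}{\left(-59\right) \frac{1}{-160}}\right) - 13570 = \left(\left(45 - 4914\right) + \frac{78}{\left(-59\right) \left(- \frac{1}{160}\right)}\right) - 13570 = \left(-4869 + \frac{78}{\frac{59}{160}}\right) - 13570 = \left(-4869 + 78 \cdot \frac{160}{59}\right) - 13570 = \left(-4869 + \frac{12480}{59}\right) - 13570 = - \frac{274791}{59} - 13570 = - \frac{1075421}{59}$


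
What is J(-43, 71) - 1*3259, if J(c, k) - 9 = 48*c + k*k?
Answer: -273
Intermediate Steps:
J(c, k) = 9 + k² + 48*c (J(c, k) = 9 + (48*c + k*k) = 9 + (48*c + k²) = 9 + (k² + 48*c) = 9 + k² + 48*c)
J(-43, 71) - 1*3259 = (9 + 71² + 48*(-43)) - 1*3259 = (9 + 5041 - 2064) - 3259 = 2986 - 3259 = -273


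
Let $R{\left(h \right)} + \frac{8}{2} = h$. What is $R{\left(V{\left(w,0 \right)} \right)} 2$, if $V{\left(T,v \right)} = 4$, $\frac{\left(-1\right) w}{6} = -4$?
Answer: $0$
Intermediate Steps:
$w = 24$ ($w = \left(-6\right) \left(-4\right) = 24$)
$R{\left(h \right)} = -4 + h$
$R{\left(V{\left(w,0 \right)} \right)} 2 = \left(-4 + 4\right) 2 = 0 \cdot 2 = 0$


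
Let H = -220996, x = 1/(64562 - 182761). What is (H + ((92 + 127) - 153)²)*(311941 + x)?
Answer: -7987758192853120/118199 ≈ -6.7579e+10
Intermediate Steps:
x = -1/118199 (x = 1/(-118199) = -1/118199 ≈ -8.4603e-6)
(H + ((92 + 127) - 153)²)*(311941 + x) = (-220996 + ((92 + 127) - 153)²)*(311941 - 1/118199) = (-220996 + (219 - 153)²)*(36871114258/118199) = (-220996 + 66²)*(36871114258/118199) = (-220996 + 4356)*(36871114258/118199) = -216640*36871114258/118199 = -7987758192853120/118199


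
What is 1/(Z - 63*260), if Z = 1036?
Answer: -1/15344 ≈ -6.5172e-5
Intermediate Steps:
1/(Z - 63*260) = 1/(1036 - 63*260) = 1/(1036 - 16380) = 1/(-15344) = -1/15344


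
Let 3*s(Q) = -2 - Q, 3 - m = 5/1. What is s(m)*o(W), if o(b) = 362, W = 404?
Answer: 0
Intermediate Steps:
m = -2 (m = 3 - 5/1 = 3 - 5 = -2)
s(Q) = -⅔ - Q/3 (s(Q) = (-2 - Q)/3 = -⅔ - Q/3)
s(m)*o(W) = (-⅔ - ⅓*(-2))*362 = (-⅔ + ⅔)*362 = 0*362 = 0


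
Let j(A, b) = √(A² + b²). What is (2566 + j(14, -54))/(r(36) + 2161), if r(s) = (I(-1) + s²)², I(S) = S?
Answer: 1283/839593 + √778/839593 ≈ 0.0015613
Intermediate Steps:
r(s) = (-1 + s²)²
(2566 + j(14, -54))/(r(36) + 2161) = (2566 + √(14² + (-54)²))/((-1 + 36²)² + 2161) = (2566 + √(196 + 2916))/((-1 + 1296)² + 2161) = (2566 + √3112)/(1295² + 2161) = (2566 + 2*√778)/(1677025 + 2161) = (2566 + 2*√778)/1679186 = (2566 + 2*√778)*(1/1679186) = 1283/839593 + √778/839593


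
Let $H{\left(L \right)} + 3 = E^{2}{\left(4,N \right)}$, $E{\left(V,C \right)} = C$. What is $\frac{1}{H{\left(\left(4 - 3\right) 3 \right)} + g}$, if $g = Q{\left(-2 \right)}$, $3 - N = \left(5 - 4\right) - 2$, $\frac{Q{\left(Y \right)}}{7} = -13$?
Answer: $- \frac{1}{78} \approx -0.012821$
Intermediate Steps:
$Q{\left(Y \right)} = -91$ ($Q{\left(Y \right)} = 7 \left(-13\right) = -91$)
$N = 4$ ($N = 3 - \left(\left(5 - 4\right) - 2\right) = 3 - \left(1 - 2\right) = 3 - -1 = 3 + 1 = 4$)
$g = -91$
$H{\left(L \right)} = 13$ ($H{\left(L \right)} = -3 + 4^{2} = -3 + 16 = 13$)
$\frac{1}{H{\left(\left(4 - 3\right) 3 \right)} + g} = \frac{1}{13 - 91} = \frac{1}{-78} = - \frac{1}{78}$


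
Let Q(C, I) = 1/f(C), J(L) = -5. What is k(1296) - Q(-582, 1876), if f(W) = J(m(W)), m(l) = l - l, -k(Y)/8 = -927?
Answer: 37081/5 ≈ 7416.2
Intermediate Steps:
k(Y) = 7416 (k(Y) = -8*(-927) = 7416)
m(l) = 0
f(W) = -5
Q(C, I) = -⅕ (Q(C, I) = 1/(-5) = -⅕)
k(1296) - Q(-582, 1876) = 7416 - 1*(-⅕) = 7416 + ⅕ = 37081/5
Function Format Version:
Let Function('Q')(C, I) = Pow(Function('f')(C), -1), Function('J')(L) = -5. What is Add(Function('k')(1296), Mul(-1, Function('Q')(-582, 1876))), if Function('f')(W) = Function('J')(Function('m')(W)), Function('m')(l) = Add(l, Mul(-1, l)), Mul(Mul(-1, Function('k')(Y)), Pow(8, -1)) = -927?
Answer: Rational(37081, 5) ≈ 7416.2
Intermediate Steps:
Function('k')(Y) = 7416 (Function('k')(Y) = Mul(-8, -927) = 7416)
Function('m')(l) = 0
Function('f')(W) = -5
Function('Q')(C, I) = Rational(-1, 5) (Function('Q')(C, I) = Pow(-5, -1) = Rational(-1, 5))
Add(Function('k')(1296), Mul(-1, Function('Q')(-582, 1876))) = Add(7416, Mul(-1, Rational(-1, 5))) = Add(7416, Rational(1, 5)) = Rational(37081, 5)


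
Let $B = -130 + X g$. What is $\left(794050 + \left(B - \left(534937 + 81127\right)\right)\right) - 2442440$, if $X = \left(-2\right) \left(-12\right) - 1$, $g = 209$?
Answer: $-2259777$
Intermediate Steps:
$X = 23$ ($X = 24 - 1 = 23$)
$B = 4677$ ($B = -130 + 23 \cdot 209 = -130 + 4807 = 4677$)
$\left(794050 + \left(B - \left(534937 + 81127\right)\right)\right) - 2442440 = \left(794050 + \left(4677 - \left(534937 + 81127\right)\right)\right) - 2442440 = \left(794050 + \left(4677 - 616064\right)\right) - 2442440 = \left(794050 - 611387\right) - 2442440 = 182663 - 2442440 = -2259777$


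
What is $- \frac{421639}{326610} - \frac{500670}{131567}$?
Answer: $- \frac{218997607013}{42971097870} \approx -5.0964$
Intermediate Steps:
$- \frac{421639}{326610} - \frac{500670}{131567} = - \frac{218997607013}{42971097870}$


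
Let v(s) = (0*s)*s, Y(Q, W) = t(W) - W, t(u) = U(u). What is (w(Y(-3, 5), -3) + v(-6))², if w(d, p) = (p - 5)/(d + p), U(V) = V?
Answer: 64/9 ≈ 7.1111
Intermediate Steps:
t(u) = u
Y(Q, W) = 0 (Y(Q, W) = W - W = 0)
v(s) = 0 (v(s) = 0*s = 0)
w(d, p) = (-5 + p)/(d + p)
(w(Y(-3, 5), -3) + v(-6))² = ((-5 - 3)/(0 - 3) + 0)² = (-8/(-3) + 0)² = (-⅓*(-8) + 0)² = (8/3 + 0)² = (8/3)² = 64/9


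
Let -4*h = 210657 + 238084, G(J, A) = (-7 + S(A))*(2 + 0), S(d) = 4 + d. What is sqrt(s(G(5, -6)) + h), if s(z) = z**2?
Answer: I*sqrt(447445)/2 ≈ 334.46*I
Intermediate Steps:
G(J, A) = -6 + 2*A (G(J, A) = (-7 + (4 + A))*(2 + 0) = (-3 + A)*2 = -6 + 2*A)
h = -448741/4 (h = -(210657 + 238084)/4 = -1/4*448741 = -448741/4 ≈ -1.1219e+5)
sqrt(s(G(5, -6)) + h) = sqrt((-6 + 2*(-6))**2 - 448741/4) = sqrt((-6 - 12)**2 - 448741/4) = sqrt((-18)**2 - 448741/4) = sqrt(324 - 448741/4) = sqrt(-447445/4) = I*sqrt(447445)/2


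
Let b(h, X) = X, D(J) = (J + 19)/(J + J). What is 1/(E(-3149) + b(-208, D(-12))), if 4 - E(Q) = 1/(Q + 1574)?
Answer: 12600/46733 ≈ 0.26962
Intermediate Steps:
E(Q) = 4 - 1/(1574 + Q) (E(Q) = 4 - 1/(Q + 1574) = 4 - 1/(1574 + Q))
D(J) = (19 + J)/(2*J) (D(J) = (19 + J)/((2*J)) = (19 + J)*(1/(2*J)) = (19 + J)/(2*J))
1/(E(-3149) + b(-208, D(-12))) = 1/((6295 + 4*(-3149))/(1574 - 3149) + (½)*(19 - 12)/(-12)) = 1/((6295 - 12596)/(-1575) + (½)*(-1/12)*7) = 1/(-1/1575*(-6301) - 7/24) = 1/(6301/1575 - 7/24) = 1/(46733/12600) = 12600/46733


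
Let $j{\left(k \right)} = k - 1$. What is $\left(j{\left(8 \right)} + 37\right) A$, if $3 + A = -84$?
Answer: $-3828$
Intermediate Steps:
$j{\left(k \right)} = -1 + k$
$A = -87$ ($A = -3 - 84 = -87$)
$\left(j{\left(8 \right)} + 37\right) A = \left(\left(-1 + 8\right) + 37\right) \left(-87\right) = \left(7 + 37\right) \left(-87\right) = 44 \left(-87\right) = -3828$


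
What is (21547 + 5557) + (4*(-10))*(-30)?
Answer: 28304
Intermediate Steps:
(21547 + 5557) + (4*(-10))*(-30) = 27104 - 40*(-30) = 27104 + 1200 = 28304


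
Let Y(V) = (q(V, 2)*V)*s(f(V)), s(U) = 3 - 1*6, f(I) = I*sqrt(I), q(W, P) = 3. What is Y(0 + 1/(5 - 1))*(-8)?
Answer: 18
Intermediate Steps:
f(I) = I**(3/2)
s(U) = -3 (s(U) = 3 - 6 = -3)
Y(V) = -9*V (Y(V) = (3*V)*(-3) = -9*V)
Y(0 + 1/(5 - 1))*(-8) = -9*(0 + 1/(5 - 1))*(-8) = -9*(0 + 1/4)*(-8) = -9*1/4*(-8) = -9/4*(-8) = 18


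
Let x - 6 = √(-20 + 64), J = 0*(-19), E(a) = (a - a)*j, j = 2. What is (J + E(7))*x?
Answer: 0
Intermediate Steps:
E(a) = 0 (E(a) = (a - a)*2 = 0*2 = 0)
J = 0
x = 6 + 2*√11 (x = 6 + √(-20 + 64) = 6 + √44 = 6 + 2*√11 ≈ 12.633)
(J + E(7))*x = (0 + 0)*(6 + 2*√11) = 0*(6 + 2*√11) = 0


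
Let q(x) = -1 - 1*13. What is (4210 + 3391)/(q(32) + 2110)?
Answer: 7601/2096 ≈ 3.6264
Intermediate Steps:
q(x) = -14 (q(x) = -1 - 13 = -14)
(4210 + 3391)/(q(32) + 2110) = (4210 + 3391)/(-14 + 2110) = 7601/2096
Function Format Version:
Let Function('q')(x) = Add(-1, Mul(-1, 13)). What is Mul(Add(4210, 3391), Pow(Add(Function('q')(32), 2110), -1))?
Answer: Rational(7601, 2096) ≈ 3.6264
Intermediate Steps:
Function('q')(x) = -14 (Function('q')(x) = Add(-1, -13) = -14)
Mul(Add(4210, 3391), Pow(Add(Function('q')(32), 2110), -1)) = Mul(Add(4210, 3391), Pow(Add(-14, 2110), -1)) = Mul(7601, Pow(2096, -1)) = Mul(7601, Rational(1, 2096)) = Rational(7601, 2096)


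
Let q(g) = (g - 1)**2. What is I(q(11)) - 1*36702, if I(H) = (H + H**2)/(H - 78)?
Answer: -398672/11 ≈ -36243.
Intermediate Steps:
q(g) = (-1 + g)**2
I(H) = (H + H**2)/(-78 + H)
I(q(11)) - 1*36702 = (-1 + 11)**2*(1 + (-1 + 11)**2)/(-78 + (-1 + 11)**2) - 1*36702 = 10**2*(1 + 10**2)/(-78 + 10**2) - 36702 = 100*(1 + 100)/(-78 + 100) - 36702 = 100*101/22 - 36702 = 100*(1/22)*101 - 36702 = 5050/11 - 36702 = -398672/11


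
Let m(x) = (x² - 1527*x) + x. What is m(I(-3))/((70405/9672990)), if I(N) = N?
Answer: 8874001026/14081 ≈ 6.3021e+5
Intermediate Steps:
m(x) = x² - 1526*x
m(I(-3))/((70405/9672990)) = (-3*(-1526 - 3))/((70405/9672990)) = (-3*(-1529))/((70405*(1/9672990))) = 4587/(14081/1934598) = 4587*(1934598/14081) = 8874001026/14081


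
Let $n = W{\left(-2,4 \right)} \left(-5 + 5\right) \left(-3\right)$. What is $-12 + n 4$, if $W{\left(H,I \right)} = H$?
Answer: $-12$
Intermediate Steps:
$n = 0$ ($n = - 2 \left(-5 + 5\right) \left(-3\right) = \left(-2\right) 0 \left(-3\right) = 0 \left(-3\right) = 0$)
$-12 + n 4 = -12 + 0 \cdot 4 = -12 + 0 = -12$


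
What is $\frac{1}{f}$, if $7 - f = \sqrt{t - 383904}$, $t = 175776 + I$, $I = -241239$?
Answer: $\frac{7}{449416} + \frac{i \sqrt{449367}}{449416} \approx 1.5576 \cdot 10^{-5} + 0.0014916 i$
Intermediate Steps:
$t = -65463$ ($t = 175776 - 241239 = -65463$)
$f = 7 - i \sqrt{449367}$ ($f = 7 - \sqrt{-65463 - 383904} = 7 - \sqrt{-449367} = 7 - i \sqrt{449367} \approx 7.0 - 670.35 i$)
$\frac{1}{f} = \frac{1}{7 - i \sqrt{449367}}$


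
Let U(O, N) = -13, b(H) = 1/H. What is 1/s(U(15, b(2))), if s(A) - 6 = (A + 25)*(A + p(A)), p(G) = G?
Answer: -1/306 ≈ -0.0032680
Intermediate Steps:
s(A) = 6 + 2*A*(25 + A) (s(A) = 6 + (A + 25)*(A + A) = 6 + (25 + A)*(2*A) = 6 + 2*A*(25 + A))
1/s(U(15, b(2))) = 1/(6 + 2*(-13)² + 50*(-13)) = 1/(6 + 2*169 - 650) = 1/(6 + 338 - 650) = 1/(-306) = -1/306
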